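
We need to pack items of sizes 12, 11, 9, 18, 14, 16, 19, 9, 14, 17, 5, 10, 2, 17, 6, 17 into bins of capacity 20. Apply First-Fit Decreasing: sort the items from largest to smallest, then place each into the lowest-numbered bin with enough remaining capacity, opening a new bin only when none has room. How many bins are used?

11

Sorted descending: 19, 18, 17, 17, 17, 16, 14, 14, 12, 11, 10, 9, 9, 6, 5, 2.
19 → bin 1 (remaining 1)
18 → bin 2 (remaining 2)
17 → bin 3 (remaining 3)
17 → bin 4 (remaining 3)
17 → bin 5 (remaining 3)
16 → bin 6 (remaining 4)
14 → bin 7 (remaining 6)
14 → bin 8 (remaining 6)
12 → bin 9 (remaining 8)
11 → bin 10 (remaining 9)
10 → bin 11 (remaining 10)
9 → bin 10 (remaining 0)
9 → bin 11 (remaining 1)
6 → bin 7 (remaining 0)
5 → bin 8 (remaining 1)
2 → bin 2 (remaining 0)
Final bins: [19] [18,2] [17] [17] [17] [16] [14,6] [14,5] [12] [11,9] [10,9].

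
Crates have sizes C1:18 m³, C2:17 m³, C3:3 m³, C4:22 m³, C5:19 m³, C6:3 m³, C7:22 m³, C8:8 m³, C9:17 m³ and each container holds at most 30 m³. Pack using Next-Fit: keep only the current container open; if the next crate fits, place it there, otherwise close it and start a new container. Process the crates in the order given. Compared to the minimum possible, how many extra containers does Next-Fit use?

Next-Fit: [18] [17,3] [22] [19,3] [22,8] [17] → 6 containers.
6 crates exceed 15 m³ (half the capacity), and no two of those can share a container, so at least 6 containers are needed.
So 6 is already optimal.

0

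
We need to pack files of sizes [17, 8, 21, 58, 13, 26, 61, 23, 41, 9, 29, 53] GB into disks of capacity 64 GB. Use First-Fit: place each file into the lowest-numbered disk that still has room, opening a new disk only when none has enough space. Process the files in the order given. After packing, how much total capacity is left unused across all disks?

disk 1: place 17 GB, 47 GB left
disk 1: place 8 GB, 39 GB left
disk 1: place 21 GB, 18 GB left
disk 2: place 58 GB, 6 GB left
disk 1: place 13 GB, 5 GB left
disk 3: place 26 GB, 38 GB left
disk 4: place 61 GB, 3 GB left
disk 3: place 23 GB, 15 GB left
disk 5: place 41 GB, 23 GB left
disk 3: place 9 GB, 6 GB left
disk 6: place 29 GB, 35 GB left
disk 7: place 53 GB, 11 GB left
7 disks × 64 GB = 448 GB; used 359 GB; unused 89 GB.

89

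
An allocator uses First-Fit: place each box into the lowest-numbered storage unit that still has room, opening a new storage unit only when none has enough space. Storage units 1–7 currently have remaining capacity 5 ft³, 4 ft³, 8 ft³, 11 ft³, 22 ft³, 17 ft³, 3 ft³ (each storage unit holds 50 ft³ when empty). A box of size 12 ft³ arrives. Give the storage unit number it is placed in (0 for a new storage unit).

5

Storage units with room: storage unit 5 (22 ft³), storage unit 6 (17 ft³).
The first with room is storage unit 5.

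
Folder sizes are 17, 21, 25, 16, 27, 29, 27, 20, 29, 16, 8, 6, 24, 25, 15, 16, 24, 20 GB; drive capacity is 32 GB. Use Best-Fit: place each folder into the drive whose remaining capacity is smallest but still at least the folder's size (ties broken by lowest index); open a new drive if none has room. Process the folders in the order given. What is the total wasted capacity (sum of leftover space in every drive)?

Put 17 GB in drive 1; 15 GB remain.
Put 21 GB in drive 2; 11 GB remain.
Put 25 GB in drive 3; 7 GB remain.
Put 16 GB in drive 4; 16 GB remain.
Put 27 GB in drive 5; 5 GB remain.
Put 29 GB in drive 6; 3 GB remain.
Put 27 GB in drive 7; 5 GB remain.
Put 20 GB in drive 8; 12 GB remain.
Put 29 GB in drive 9; 3 GB remain.
Put 16 GB in drive 4; 0 GB remain.
Put 8 GB in drive 2; 3 GB remain.
Put 6 GB in drive 3; 1 GB remain.
Put 24 GB in drive 10; 8 GB remain.
Put 25 GB in drive 11; 7 GB remain.
Put 15 GB in drive 1; 0 GB remain.
Put 16 GB in drive 12; 16 GB remain.
Put 24 GB in drive 13; 8 GB remain.
Put 20 GB in drive 14; 12 GB remain.
14 drives × 32 GB = 448 GB; used 365 GB; unused 83 GB.

83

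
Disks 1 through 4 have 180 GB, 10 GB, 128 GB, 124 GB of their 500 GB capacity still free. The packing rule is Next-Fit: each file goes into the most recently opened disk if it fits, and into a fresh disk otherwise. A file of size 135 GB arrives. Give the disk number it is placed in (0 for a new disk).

Next-Fit only looks at disk 4, which has 124 GB free.
135 GB does not fit, so a new disk is opened.

0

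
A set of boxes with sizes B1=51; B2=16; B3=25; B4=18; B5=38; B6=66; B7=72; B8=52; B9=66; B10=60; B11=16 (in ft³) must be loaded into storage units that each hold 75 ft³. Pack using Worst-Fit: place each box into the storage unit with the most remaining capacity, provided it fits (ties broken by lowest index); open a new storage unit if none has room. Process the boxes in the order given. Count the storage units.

Put B1 (51 ft³) in storage unit 1; 24 ft³ remain.
Put B2 (16 ft³) in storage unit 1; 8 ft³ remain.
Put B3 (25 ft³) in storage unit 2; 50 ft³ remain.
Put B4 (18 ft³) in storage unit 2; 32 ft³ remain.
Put B5 (38 ft³) in storage unit 3; 37 ft³ remain.
Put B6 (66 ft³) in storage unit 4; 9 ft³ remain.
Put B7 (72 ft³) in storage unit 5; 3 ft³ remain.
Put B8 (52 ft³) in storage unit 6; 23 ft³ remain.
Put B9 (66 ft³) in storage unit 7; 9 ft³ remain.
Put B10 (60 ft³) in storage unit 8; 15 ft³ remain.
Put B11 (16 ft³) in storage unit 3; 21 ft³ remain.
Final storage units: [51,16] [25,18] [38,16] [66] [72] [52] [66] [60].

8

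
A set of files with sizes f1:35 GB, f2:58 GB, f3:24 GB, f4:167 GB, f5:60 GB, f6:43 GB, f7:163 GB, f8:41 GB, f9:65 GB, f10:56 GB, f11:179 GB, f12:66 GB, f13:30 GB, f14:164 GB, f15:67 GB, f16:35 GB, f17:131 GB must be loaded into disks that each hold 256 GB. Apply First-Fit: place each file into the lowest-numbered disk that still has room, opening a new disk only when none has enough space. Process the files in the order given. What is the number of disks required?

6

Put f1 (35 GB) in disk 1; 221 GB remain.
Put f2 (58 GB) in disk 1; 163 GB remain.
Put f3 (24 GB) in disk 1; 139 GB remain.
Put f4 (167 GB) in disk 2; 89 GB remain.
Put f5 (60 GB) in disk 1; 79 GB remain.
Put f6 (43 GB) in disk 1; 36 GB remain.
Put f7 (163 GB) in disk 3; 93 GB remain.
Put f8 (41 GB) in disk 2; 48 GB remain.
Put f9 (65 GB) in disk 3; 28 GB remain.
Put f10 (56 GB) in disk 4; 200 GB remain.
Put f11 (179 GB) in disk 4; 21 GB remain.
Put f12 (66 GB) in disk 5; 190 GB remain.
Put f13 (30 GB) in disk 1; 6 GB remain.
Put f14 (164 GB) in disk 5; 26 GB remain.
Put f15 (67 GB) in disk 6; 189 GB remain.
Put f16 (35 GB) in disk 2; 13 GB remain.
Put f17 (131 GB) in disk 6; 58 GB remain.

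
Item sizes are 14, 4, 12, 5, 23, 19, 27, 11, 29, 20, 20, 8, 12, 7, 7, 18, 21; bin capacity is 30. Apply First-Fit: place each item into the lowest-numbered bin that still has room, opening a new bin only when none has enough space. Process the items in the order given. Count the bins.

10 bins

14 → bin 1 (remaining 16)
4 → bin 1 (remaining 12)
12 → bin 1 (remaining 0)
5 → bin 2 (remaining 25)
23 → bin 2 (remaining 2)
19 → bin 3 (remaining 11)
27 → bin 4 (remaining 3)
11 → bin 3 (remaining 0)
29 → bin 5 (remaining 1)
20 → bin 6 (remaining 10)
20 → bin 7 (remaining 10)
8 → bin 6 (remaining 2)
12 → bin 8 (remaining 18)
7 → bin 7 (remaining 3)
7 → bin 8 (remaining 11)
18 → bin 9 (remaining 12)
21 → bin 10 (remaining 9)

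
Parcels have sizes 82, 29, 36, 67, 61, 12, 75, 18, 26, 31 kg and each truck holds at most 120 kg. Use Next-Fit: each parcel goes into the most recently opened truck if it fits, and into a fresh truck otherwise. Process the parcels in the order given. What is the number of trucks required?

82 kg → truck 1 (remaining 38 kg)
29 kg → truck 1 (remaining 9 kg)
36 kg → truck 2 (remaining 84 kg)
67 kg → truck 2 (remaining 17 kg)
61 kg → truck 3 (remaining 59 kg)
12 kg → truck 3 (remaining 47 kg)
75 kg → truck 4 (remaining 45 kg)
18 kg → truck 4 (remaining 27 kg)
26 kg → truck 4 (remaining 1 kg)
31 kg → truck 5 (remaining 89 kg)
Final trucks: [82,29] [36,67] [61,12] [75,18,26] [31].

5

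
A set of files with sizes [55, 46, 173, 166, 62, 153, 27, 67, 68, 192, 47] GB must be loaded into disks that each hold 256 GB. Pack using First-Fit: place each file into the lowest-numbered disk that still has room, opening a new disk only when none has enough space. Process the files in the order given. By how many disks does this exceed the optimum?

First-Fit: [55,46,62,27,47] [173,67] [166,68] [153] [192] → 5 disks.
Total size 1056 GB; any packing needs at least ⌈1056/256⌉ = 5 disks.
So 5 is already optimal.

0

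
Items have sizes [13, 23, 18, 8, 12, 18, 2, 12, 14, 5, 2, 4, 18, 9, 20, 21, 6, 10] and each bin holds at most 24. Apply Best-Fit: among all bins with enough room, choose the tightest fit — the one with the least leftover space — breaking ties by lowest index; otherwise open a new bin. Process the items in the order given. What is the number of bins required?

10

bin 1: place 13, 11 left
bin 2: place 23, 1 left
bin 3: place 18, 6 left
bin 1: place 8, 3 left
bin 4: place 12, 12 left
bin 5: place 18, 6 left
bin 1: place 2, 1 left
bin 4: place 12, 0 left
bin 6: place 14, 10 left
bin 3: place 5, 1 left
bin 5: place 2, 4 left
bin 5: place 4, 0 left
bin 7: place 18, 6 left
bin 6: place 9, 1 left
bin 8: place 20, 4 left
bin 9: place 21, 3 left
bin 7: place 6, 0 left
bin 10: place 10, 14 left
Final bins: [13,8,2] [23] [18,5] [12,12] [18,2,4] [14,9] [18,6] [20] [21] [10].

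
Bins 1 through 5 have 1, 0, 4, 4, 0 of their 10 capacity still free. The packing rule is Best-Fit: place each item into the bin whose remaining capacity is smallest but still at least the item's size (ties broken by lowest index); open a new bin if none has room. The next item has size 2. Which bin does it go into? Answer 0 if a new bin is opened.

Bins with room: bin 3 (4), bin 4 (4).
Tightest fit is bin 3 with 4 free.

3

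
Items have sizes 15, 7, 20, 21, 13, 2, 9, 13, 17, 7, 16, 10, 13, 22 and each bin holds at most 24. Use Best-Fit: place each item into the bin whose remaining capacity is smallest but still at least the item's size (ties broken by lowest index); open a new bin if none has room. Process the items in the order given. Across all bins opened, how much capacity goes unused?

Put 15 in bin 1; 9 remain.
Put 7 in bin 1; 2 remain.
Put 20 in bin 2; 4 remain.
Put 21 in bin 3; 3 remain.
Put 13 in bin 4; 11 remain.
Put 2 in bin 1; 0 remain.
Put 9 in bin 4; 2 remain.
Put 13 in bin 5; 11 remain.
Put 17 in bin 6; 7 remain.
Put 7 in bin 6; 0 remain.
Put 16 in bin 7; 8 remain.
Put 10 in bin 5; 1 remain.
Put 13 in bin 8; 11 remain.
Put 22 in bin 9; 2 remain.
9 bins × 24 = 216; used 185; unused 31.

31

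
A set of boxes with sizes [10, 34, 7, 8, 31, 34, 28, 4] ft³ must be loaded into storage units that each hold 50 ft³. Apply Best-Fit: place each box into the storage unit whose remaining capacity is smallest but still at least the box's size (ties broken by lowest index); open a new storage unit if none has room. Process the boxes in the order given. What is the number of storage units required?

4

Put 10 ft³ in storage unit 1; 40 ft³ remain.
Put 34 ft³ in storage unit 1; 6 ft³ remain.
Put 7 ft³ in storage unit 2; 43 ft³ remain.
Put 8 ft³ in storage unit 2; 35 ft³ remain.
Put 31 ft³ in storage unit 2; 4 ft³ remain.
Put 34 ft³ in storage unit 3; 16 ft³ remain.
Put 28 ft³ in storage unit 4; 22 ft³ remain.
Put 4 ft³ in storage unit 2; 0 ft³ remain.
Final storage units: [10,34] [7,8,31,4] [34] [28].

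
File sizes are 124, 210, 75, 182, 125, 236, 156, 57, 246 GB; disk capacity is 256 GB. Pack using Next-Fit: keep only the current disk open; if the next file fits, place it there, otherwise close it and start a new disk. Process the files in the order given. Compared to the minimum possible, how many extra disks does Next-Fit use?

Next-Fit: [124] [210] [75] [182] [125] [236] [156,57] [246] → 8 disks.
Total size 1411 GB; any packing needs at least ⌈1411/256⌉ = 6 disks.
An optimal packing achieves that bound: [246] [236] [210] [182,57] [156,75] [125,124] → 6 disks.
Excess: 8 − 6 = 2.

2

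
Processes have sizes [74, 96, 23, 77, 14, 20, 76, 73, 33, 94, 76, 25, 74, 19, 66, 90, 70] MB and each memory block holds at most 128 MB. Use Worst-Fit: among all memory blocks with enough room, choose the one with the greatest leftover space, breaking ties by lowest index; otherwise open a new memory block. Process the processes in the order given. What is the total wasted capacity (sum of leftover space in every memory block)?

408

memory block 1: place 74 MB, 54 MB left
memory block 2: place 96 MB, 32 MB left
memory block 1: place 23 MB, 31 MB left
memory block 3: place 77 MB, 51 MB left
memory block 3: place 14 MB, 37 MB left
memory block 3: place 20 MB, 17 MB left
memory block 4: place 76 MB, 52 MB left
memory block 5: place 73 MB, 55 MB left
memory block 5: place 33 MB, 22 MB left
memory block 6: place 94 MB, 34 MB left
memory block 7: place 76 MB, 52 MB left
memory block 4: place 25 MB, 27 MB left
memory block 8: place 74 MB, 54 MB left
memory block 8: place 19 MB, 35 MB left
memory block 9: place 66 MB, 62 MB left
memory block 10: place 90 MB, 38 MB left
memory block 11: place 70 MB, 58 MB left
11 memory blocks × 128 MB = 1408 MB; used 1000 MB; unused 408 MB.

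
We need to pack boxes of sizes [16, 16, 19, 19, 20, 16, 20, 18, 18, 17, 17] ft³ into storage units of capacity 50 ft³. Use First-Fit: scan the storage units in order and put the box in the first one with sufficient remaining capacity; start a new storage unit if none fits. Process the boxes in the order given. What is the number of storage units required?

5

storage unit 1: place 16 ft³, 34 ft³ left
storage unit 1: place 16 ft³, 18 ft³ left
storage unit 2: place 19 ft³, 31 ft³ left
storage unit 2: place 19 ft³, 12 ft³ left
storage unit 3: place 20 ft³, 30 ft³ left
storage unit 1: place 16 ft³, 2 ft³ left
storage unit 3: place 20 ft³, 10 ft³ left
storage unit 4: place 18 ft³, 32 ft³ left
storage unit 4: place 18 ft³, 14 ft³ left
storage unit 5: place 17 ft³, 33 ft³ left
storage unit 5: place 17 ft³, 16 ft³ left
Final storage units: [16,16,16] [19,19] [20,20] [18,18] [17,17].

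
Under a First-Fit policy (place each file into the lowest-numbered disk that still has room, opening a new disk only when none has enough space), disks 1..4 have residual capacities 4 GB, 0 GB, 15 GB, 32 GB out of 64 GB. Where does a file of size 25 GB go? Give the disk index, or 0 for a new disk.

4

Disks with room: disk 4 (32 GB).
The first with room is disk 4.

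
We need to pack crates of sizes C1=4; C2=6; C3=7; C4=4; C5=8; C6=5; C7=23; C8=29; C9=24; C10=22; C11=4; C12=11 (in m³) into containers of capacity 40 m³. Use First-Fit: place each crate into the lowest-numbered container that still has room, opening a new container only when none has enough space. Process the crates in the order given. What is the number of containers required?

5

container 1: place C1 (4 m³), 36 m³ left
container 1: place C2 (6 m³), 30 m³ left
container 1: place C3 (7 m³), 23 m³ left
container 1: place C4 (4 m³), 19 m³ left
container 1: place C5 (8 m³), 11 m³ left
container 1: place C6 (5 m³), 6 m³ left
container 2: place C7 (23 m³), 17 m³ left
container 3: place C8 (29 m³), 11 m³ left
container 4: place C9 (24 m³), 16 m³ left
container 5: place C10 (22 m³), 18 m³ left
container 1: place C11 (4 m³), 2 m³ left
container 2: place C12 (11 m³), 6 m³ left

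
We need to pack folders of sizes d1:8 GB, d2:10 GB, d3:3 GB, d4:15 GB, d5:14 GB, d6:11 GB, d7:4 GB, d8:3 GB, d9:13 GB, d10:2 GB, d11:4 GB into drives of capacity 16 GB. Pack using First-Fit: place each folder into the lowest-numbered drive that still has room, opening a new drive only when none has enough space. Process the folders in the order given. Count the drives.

6 drives

Put d1 (8 GB) in drive 1; 8 GB remain.
Put d2 (10 GB) in drive 2; 6 GB remain.
Put d3 (3 GB) in drive 1; 5 GB remain.
Put d4 (15 GB) in drive 3; 1 GB remain.
Put d5 (14 GB) in drive 4; 2 GB remain.
Put d6 (11 GB) in drive 5; 5 GB remain.
Put d7 (4 GB) in drive 1; 1 GB remain.
Put d8 (3 GB) in drive 2; 3 GB remain.
Put d9 (13 GB) in drive 6; 3 GB remain.
Put d10 (2 GB) in drive 2; 1 GB remain.
Put d11 (4 GB) in drive 5; 1 GB remain.
Final drives: [8,3,4] [10,3,2] [15] [14] [11,4] [13].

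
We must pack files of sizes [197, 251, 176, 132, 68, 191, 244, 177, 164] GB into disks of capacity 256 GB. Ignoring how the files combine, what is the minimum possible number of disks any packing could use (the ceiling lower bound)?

Total size = 197 + 251 + 176 + 132 + 68 + 191 + 244 + 177 + 164 = 1600 GB.
⌈1600 / 256⌉ = 7.

7 disks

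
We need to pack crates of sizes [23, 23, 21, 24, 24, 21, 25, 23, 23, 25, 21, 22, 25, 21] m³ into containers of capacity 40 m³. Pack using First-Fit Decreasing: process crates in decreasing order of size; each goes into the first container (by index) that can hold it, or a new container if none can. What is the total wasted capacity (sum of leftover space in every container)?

Sorted descending: 25, 25, 25, 24, 24, 23, 23, 23, 23, 22, 21, 21, 21, 21.
Put 25 m³ in container 1; 15 m³ remain.
Put 25 m³ in container 2; 15 m³ remain.
Put 25 m³ in container 3; 15 m³ remain.
Put 24 m³ in container 4; 16 m³ remain.
Put 24 m³ in container 5; 16 m³ remain.
Put 23 m³ in container 6; 17 m³ remain.
Put 23 m³ in container 7; 17 m³ remain.
Put 23 m³ in container 8; 17 m³ remain.
Put 23 m³ in container 9; 17 m³ remain.
Put 22 m³ in container 10; 18 m³ remain.
Put 21 m³ in container 11; 19 m³ remain.
Put 21 m³ in container 12; 19 m³ remain.
Put 21 m³ in container 13; 19 m³ remain.
Put 21 m³ in container 14; 19 m³ remain.
14 containers × 40 m³ = 560 m³; used 321 m³; unused 239 m³.

239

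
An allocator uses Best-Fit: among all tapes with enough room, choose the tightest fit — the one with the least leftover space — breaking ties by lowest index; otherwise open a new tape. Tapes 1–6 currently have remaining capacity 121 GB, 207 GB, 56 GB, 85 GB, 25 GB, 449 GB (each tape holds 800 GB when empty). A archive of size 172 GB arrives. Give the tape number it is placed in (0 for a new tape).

2

Tapes with room: tape 2 (207 GB), tape 6 (449 GB).
Tightest fit is tape 2 with 207 GB free.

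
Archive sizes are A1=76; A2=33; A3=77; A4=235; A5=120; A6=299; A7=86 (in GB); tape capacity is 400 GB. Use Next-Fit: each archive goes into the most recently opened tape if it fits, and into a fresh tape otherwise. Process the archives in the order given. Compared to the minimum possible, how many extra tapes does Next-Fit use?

Next-Fit: [76,33,77] [235,120] [299,86] → 3 tapes.
Total size 926 GB; any packing needs at least ⌈926/400⌉ = 3 tapes.
So 3 is already optimal.

0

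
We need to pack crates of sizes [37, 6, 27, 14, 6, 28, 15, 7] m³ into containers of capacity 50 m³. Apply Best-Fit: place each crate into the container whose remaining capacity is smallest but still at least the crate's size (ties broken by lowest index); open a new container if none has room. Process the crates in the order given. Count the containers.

3

37 m³ → container 1 (remaining 13 m³)
6 m³ → container 1 (remaining 7 m³)
27 m³ → container 2 (remaining 23 m³)
14 m³ → container 2 (remaining 9 m³)
6 m³ → container 1 (remaining 1 m³)
28 m³ → container 3 (remaining 22 m³)
15 m³ → container 3 (remaining 7 m³)
7 m³ → container 3 (remaining 0 m³)
Final containers: [37,6,6] [27,14] [28,15,7].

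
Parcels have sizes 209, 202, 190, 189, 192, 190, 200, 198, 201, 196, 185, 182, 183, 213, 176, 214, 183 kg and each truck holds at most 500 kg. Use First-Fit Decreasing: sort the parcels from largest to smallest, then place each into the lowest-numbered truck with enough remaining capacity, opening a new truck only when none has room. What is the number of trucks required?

9

Sorted descending: 214, 213, 209, 202, 201, 200, 198, 196, 192, 190, 190, 189, 185, 183, 183, 182, 176.
Put 214 kg in truck 1; 286 kg remain.
Put 213 kg in truck 1; 73 kg remain.
Put 209 kg in truck 2; 291 kg remain.
Put 202 kg in truck 2; 89 kg remain.
Put 201 kg in truck 3; 299 kg remain.
Put 200 kg in truck 3; 99 kg remain.
Put 198 kg in truck 4; 302 kg remain.
Put 196 kg in truck 4; 106 kg remain.
Put 192 kg in truck 5; 308 kg remain.
Put 190 kg in truck 5; 118 kg remain.
Put 190 kg in truck 6; 310 kg remain.
Put 189 kg in truck 6; 121 kg remain.
Put 185 kg in truck 7; 315 kg remain.
Put 183 kg in truck 7; 132 kg remain.
Put 183 kg in truck 8; 317 kg remain.
Put 182 kg in truck 8; 135 kg remain.
Put 176 kg in truck 9; 324 kg remain.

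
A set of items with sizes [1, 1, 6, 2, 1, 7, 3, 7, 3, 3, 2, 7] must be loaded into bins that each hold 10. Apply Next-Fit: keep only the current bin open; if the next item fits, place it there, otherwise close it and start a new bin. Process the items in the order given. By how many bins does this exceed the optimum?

Next-Fit: [1,1,6,2] [1,7] [3,7] [3,3,2] [7] → 5 bins.
Total size 43; any packing needs at least ⌈43/10⌉ = 5 bins.
So 5 is already optimal.

0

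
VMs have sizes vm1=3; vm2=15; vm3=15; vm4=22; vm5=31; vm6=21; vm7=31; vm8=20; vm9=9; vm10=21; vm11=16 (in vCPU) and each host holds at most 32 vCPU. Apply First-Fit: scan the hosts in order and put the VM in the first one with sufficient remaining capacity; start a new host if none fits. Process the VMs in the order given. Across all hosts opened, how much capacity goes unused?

host 1: place vm1 (3 vCPU), 29 vCPU left
host 1: place vm2 (15 vCPU), 14 vCPU left
host 2: place vm3 (15 vCPU), 17 vCPU left
host 3: place vm4 (22 vCPU), 10 vCPU left
host 4: place vm5 (31 vCPU), 1 vCPU left
host 5: place vm6 (21 vCPU), 11 vCPU left
host 6: place vm7 (31 vCPU), 1 vCPU left
host 7: place vm8 (20 vCPU), 12 vCPU left
host 1: place vm9 (9 vCPU), 5 vCPU left
host 8: place vm10 (21 vCPU), 11 vCPU left
host 2: place vm11 (16 vCPU), 1 vCPU left
8 hosts × 32 vCPU = 256 vCPU; used 204 vCPU; unused 52 vCPU.

52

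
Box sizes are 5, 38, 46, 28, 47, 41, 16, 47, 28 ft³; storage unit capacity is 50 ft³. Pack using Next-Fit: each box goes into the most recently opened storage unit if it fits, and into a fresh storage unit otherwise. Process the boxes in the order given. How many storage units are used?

Put 5 ft³ in storage unit 1; 45 ft³ remain.
Put 38 ft³ in storage unit 1; 7 ft³ remain.
Put 46 ft³ in storage unit 2; 4 ft³ remain.
Put 28 ft³ in storage unit 3; 22 ft³ remain.
Put 47 ft³ in storage unit 4; 3 ft³ remain.
Put 41 ft³ in storage unit 5; 9 ft³ remain.
Put 16 ft³ in storage unit 6; 34 ft³ remain.
Put 47 ft³ in storage unit 7; 3 ft³ remain.
Put 28 ft³ in storage unit 8; 22 ft³ remain.
Final storage units: [5,38] [46] [28] [47] [41] [16] [47] [28].

8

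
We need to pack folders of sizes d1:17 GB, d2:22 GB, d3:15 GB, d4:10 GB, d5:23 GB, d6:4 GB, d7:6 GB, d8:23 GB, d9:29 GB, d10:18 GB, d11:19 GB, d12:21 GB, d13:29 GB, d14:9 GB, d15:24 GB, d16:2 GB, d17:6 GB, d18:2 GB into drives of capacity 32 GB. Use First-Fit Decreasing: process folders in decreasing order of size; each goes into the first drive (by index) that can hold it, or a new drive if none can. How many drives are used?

Sorted descending: 29, 29, 24, 23, 23, 22, 21, 19, 18, 17, 15, 10, 9, 6, 6, 4, 2, 2.
29 GB → drive 1 (remaining 3 GB)
29 GB → drive 2 (remaining 3 GB)
24 GB → drive 3 (remaining 8 GB)
23 GB → drive 4 (remaining 9 GB)
23 GB → drive 5 (remaining 9 GB)
22 GB → drive 6 (remaining 10 GB)
21 GB → drive 7 (remaining 11 GB)
19 GB → drive 8 (remaining 13 GB)
18 GB → drive 9 (remaining 14 GB)
17 GB → drive 10 (remaining 15 GB)
15 GB → drive 10 (remaining 0 GB)
10 GB → drive 6 (remaining 0 GB)
9 GB → drive 4 (remaining 0 GB)
6 GB → drive 3 (remaining 2 GB)
6 GB → drive 5 (remaining 3 GB)
4 GB → drive 7 (remaining 7 GB)
2 GB → drive 1 (remaining 1 GB)
2 GB → drive 2 (remaining 1 GB)
Final drives: [29,2] [29,2] [24,6] [23,9] [23,6] [22,10] [21,4] [19] [18] [17,15].

10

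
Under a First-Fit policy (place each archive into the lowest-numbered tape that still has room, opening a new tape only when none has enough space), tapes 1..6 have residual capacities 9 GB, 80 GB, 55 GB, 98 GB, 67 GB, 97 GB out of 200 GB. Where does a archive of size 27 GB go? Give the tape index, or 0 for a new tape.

Tapes with room: tape 2 (80 GB), tape 3 (55 GB), tape 4 (98 GB), tape 5 (67 GB), tape 6 (97 GB).
The first with room is tape 2.

2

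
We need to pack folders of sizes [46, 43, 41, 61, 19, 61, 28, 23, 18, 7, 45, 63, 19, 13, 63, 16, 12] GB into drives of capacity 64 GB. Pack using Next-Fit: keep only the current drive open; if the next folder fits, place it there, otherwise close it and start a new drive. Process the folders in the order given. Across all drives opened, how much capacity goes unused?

254

Put 46 GB in drive 1; 18 GB remain.
Put 43 GB in drive 2; 21 GB remain.
Put 41 GB in drive 3; 23 GB remain.
Put 61 GB in drive 4; 3 GB remain.
Put 19 GB in drive 5; 45 GB remain.
Put 61 GB in drive 6; 3 GB remain.
Put 28 GB in drive 7; 36 GB remain.
Put 23 GB in drive 7; 13 GB remain.
Put 18 GB in drive 8; 46 GB remain.
Put 7 GB in drive 8; 39 GB remain.
Put 45 GB in drive 9; 19 GB remain.
Put 63 GB in drive 10; 1 GB remain.
Put 19 GB in drive 11; 45 GB remain.
Put 13 GB in drive 11; 32 GB remain.
Put 63 GB in drive 12; 1 GB remain.
Put 16 GB in drive 13; 48 GB remain.
Put 12 GB in drive 13; 36 GB remain.
13 drives × 64 GB = 832 GB; used 578 GB; unused 254 GB.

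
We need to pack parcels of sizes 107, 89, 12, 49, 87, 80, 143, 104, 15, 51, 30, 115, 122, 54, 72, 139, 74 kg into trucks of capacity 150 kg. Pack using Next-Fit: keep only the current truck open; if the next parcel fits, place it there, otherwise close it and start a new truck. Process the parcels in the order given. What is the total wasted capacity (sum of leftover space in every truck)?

457

truck 1: place 107 kg, 43 kg left
truck 2: place 89 kg, 61 kg left
truck 2: place 12 kg, 49 kg left
truck 2: place 49 kg, 0 kg left
truck 3: place 87 kg, 63 kg left
truck 4: place 80 kg, 70 kg left
truck 5: place 143 kg, 7 kg left
truck 6: place 104 kg, 46 kg left
truck 6: place 15 kg, 31 kg left
truck 7: place 51 kg, 99 kg left
truck 7: place 30 kg, 69 kg left
truck 8: place 115 kg, 35 kg left
truck 9: place 122 kg, 28 kg left
truck 10: place 54 kg, 96 kg left
truck 10: place 72 kg, 24 kg left
truck 11: place 139 kg, 11 kg left
truck 12: place 74 kg, 76 kg left
12 trucks × 150 kg = 1800 kg; used 1343 kg; unused 457 kg.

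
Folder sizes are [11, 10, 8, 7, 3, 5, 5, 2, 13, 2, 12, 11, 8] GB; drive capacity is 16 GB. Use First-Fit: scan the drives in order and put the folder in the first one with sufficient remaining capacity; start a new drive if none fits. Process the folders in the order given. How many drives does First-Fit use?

11 GB → drive 1 (remaining 5 GB)
10 GB → drive 2 (remaining 6 GB)
8 GB → drive 3 (remaining 8 GB)
7 GB → drive 3 (remaining 1 GB)
3 GB → drive 1 (remaining 2 GB)
5 GB → drive 2 (remaining 1 GB)
5 GB → drive 4 (remaining 11 GB)
2 GB → drive 1 (remaining 0 GB)
13 GB → drive 5 (remaining 3 GB)
2 GB → drive 4 (remaining 9 GB)
12 GB → drive 6 (remaining 4 GB)
11 GB → drive 7 (remaining 5 GB)
8 GB → drive 4 (remaining 1 GB)
Final drives: [11,3,2] [10,5] [8,7] [5,2,8] [13] [12] [11].

7 drives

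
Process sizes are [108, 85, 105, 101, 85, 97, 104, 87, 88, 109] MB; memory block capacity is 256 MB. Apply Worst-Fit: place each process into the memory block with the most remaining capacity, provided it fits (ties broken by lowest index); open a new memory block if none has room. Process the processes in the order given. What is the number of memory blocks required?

5

Put 108 MB in memory block 1; 148 MB remain.
Put 85 MB in memory block 1; 63 MB remain.
Put 105 MB in memory block 2; 151 MB remain.
Put 101 MB in memory block 2; 50 MB remain.
Put 85 MB in memory block 3; 171 MB remain.
Put 97 MB in memory block 3; 74 MB remain.
Put 104 MB in memory block 4; 152 MB remain.
Put 87 MB in memory block 4; 65 MB remain.
Put 88 MB in memory block 5; 168 MB remain.
Put 109 MB in memory block 5; 59 MB remain.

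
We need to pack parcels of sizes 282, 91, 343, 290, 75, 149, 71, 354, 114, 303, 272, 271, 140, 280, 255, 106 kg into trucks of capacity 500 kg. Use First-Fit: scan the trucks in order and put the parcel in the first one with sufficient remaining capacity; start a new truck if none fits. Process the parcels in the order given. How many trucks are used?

282 kg → truck 1 (remaining 218 kg)
91 kg → truck 1 (remaining 127 kg)
343 kg → truck 2 (remaining 157 kg)
290 kg → truck 3 (remaining 210 kg)
75 kg → truck 1 (remaining 52 kg)
149 kg → truck 2 (remaining 8 kg)
71 kg → truck 3 (remaining 139 kg)
354 kg → truck 4 (remaining 146 kg)
114 kg → truck 3 (remaining 25 kg)
303 kg → truck 5 (remaining 197 kg)
272 kg → truck 6 (remaining 228 kg)
271 kg → truck 7 (remaining 229 kg)
140 kg → truck 4 (remaining 6 kg)
280 kg → truck 8 (remaining 220 kg)
255 kg → truck 9 (remaining 245 kg)
106 kg → truck 5 (remaining 91 kg)

9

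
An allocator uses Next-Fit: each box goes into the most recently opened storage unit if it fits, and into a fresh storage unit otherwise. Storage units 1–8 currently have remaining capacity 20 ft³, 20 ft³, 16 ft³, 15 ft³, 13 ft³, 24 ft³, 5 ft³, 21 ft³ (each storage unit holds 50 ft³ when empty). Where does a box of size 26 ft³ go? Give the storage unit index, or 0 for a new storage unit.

Next-Fit only looks at storage unit 8, which has 21 ft³ free.
26 ft³ does not fit, so a new storage unit is opened.

0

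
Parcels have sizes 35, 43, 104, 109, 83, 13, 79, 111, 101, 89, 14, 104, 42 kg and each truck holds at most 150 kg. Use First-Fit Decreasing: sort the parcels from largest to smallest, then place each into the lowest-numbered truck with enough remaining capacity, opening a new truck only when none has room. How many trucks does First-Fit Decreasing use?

Sorted descending: 111, 109, 104, 104, 101, 89, 83, 79, 43, 42, 35, 14, 13.
truck 1: place 111 kg, 39 kg left
truck 2: place 109 kg, 41 kg left
truck 3: place 104 kg, 46 kg left
truck 4: place 104 kg, 46 kg left
truck 5: place 101 kg, 49 kg left
truck 6: place 89 kg, 61 kg left
truck 7: place 83 kg, 67 kg left
truck 8: place 79 kg, 71 kg left
truck 3: place 43 kg, 3 kg left
truck 4: place 42 kg, 4 kg left
truck 1: place 35 kg, 4 kg left
truck 2: place 14 kg, 27 kg left
truck 2: place 13 kg, 14 kg left

8 trucks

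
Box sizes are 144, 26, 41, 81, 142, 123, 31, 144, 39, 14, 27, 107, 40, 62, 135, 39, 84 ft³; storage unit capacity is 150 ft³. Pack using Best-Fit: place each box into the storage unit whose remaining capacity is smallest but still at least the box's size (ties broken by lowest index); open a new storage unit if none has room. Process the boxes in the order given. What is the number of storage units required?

9 storage units

Put 144 ft³ in storage unit 1; 6 ft³ remain.
Put 26 ft³ in storage unit 2; 124 ft³ remain.
Put 41 ft³ in storage unit 2; 83 ft³ remain.
Put 81 ft³ in storage unit 2; 2 ft³ remain.
Put 142 ft³ in storage unit 3; 8 ft³ remain.
Put 123 ft³ in storage unit 4; 27 ft³ remain.
Put 31 ft³ in storage unit 5; 119 ft³ remain.
Put 144 ft³ in storage unit 6; 6 ft³ remain.
Put 39 ft³ in storage unit 5; 80 ft³ remain.
Put 14 ft³ in storage unit 4; 13 ft³ remain.
Put 27 ft³ in storage unit 5; 53 ft³ remain.
Put 107 ft³ in storage unit 7; 43 ft³ remain.
Put 40 ft³ in storage unit 7; 3 ft³ remain.
Put 62 ft³ in storage unit 8; 88 ft³ remain.
Put 135 ft³ in storage unit 9; 15 ft³ remain.
Put 39 ft³ in storage unit 5; 14 ft³ remain.
Put 84 ft³ in storage unit 8; 4 ft³ remain.
Final storage units: [144] [26,41,81] [142] [123,14] [31,39,27,39] [144] [107,40] [62,84] [135].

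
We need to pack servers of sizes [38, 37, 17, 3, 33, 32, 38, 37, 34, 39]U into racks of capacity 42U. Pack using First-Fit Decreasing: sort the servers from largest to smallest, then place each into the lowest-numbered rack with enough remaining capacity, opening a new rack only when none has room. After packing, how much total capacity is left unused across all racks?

Sorted descending: 39, 38, 38, 37, 37, 34, 33, 32, 17, 3.
39U → rack 1 (remaining 3U)
38U → rack 2 (remaining 4U)
38U → rack 3 (remaining 4U)
37U → rack 4 (remaining 5U)
37U → rack 5 (remaining 5U)
34U → rack 6 (remaining 8U)
33U → rack 7 (remaining 9U)
32U → rack 8 (remaining 10U)
17U → rack 9 (remaining 25U)
3U → rack 1 (remaining 0U)
9 racks × 42U = 378U; used 308U; unused 70U.

70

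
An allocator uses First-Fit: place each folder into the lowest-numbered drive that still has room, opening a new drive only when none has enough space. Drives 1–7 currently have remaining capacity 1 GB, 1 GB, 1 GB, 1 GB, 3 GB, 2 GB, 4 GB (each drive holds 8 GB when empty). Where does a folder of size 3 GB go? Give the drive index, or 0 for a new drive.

Drives with room: drive 5 (3 GB), drive 7 (4 GB).
The first with room is drive 5.

5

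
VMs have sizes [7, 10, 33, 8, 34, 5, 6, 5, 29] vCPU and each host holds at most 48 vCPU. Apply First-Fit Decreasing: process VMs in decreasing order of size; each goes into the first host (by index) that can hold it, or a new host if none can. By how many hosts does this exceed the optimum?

0

First-Fit Decreasing: [34,10] [33,8,7] [29,6,5,5] → 3 hosts.
Total size 137 vCPU; any packing needs at least ⌈137/48⌉ = 3 hosts.
So 3 is already optimal.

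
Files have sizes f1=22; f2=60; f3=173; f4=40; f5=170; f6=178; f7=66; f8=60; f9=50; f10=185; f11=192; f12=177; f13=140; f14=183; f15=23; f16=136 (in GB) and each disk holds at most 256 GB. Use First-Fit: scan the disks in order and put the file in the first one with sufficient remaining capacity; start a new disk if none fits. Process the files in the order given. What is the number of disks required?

9

Put f1 (22 GB) in disk 1; 234 GB remain.
Put f2 (60 GB) in disk 1; 174 GB remain.
Put f3 (173 GB) in disk 1; 1 GB remain.
Put f4 (40 GB) in disk 2; 216 GB remain.
Put f5 (170 GB) in disk 2; 46 GB remain.
Put f6 (178 GB) in disk 3; 78 GB remain.
Put f7 (66 GB) in disk 3; 12 GB remain.
Put f8 (60 GB) in disk 4; 196 GB remain.
Put f9 (50 GB) in disk 4; 146 GB remain.
Put f10 (185 GB) in disk 5; 71 GB remain.
Put f11 (192 GB) in disk 6; 64 GB remain.
Put f12 (177 GB) in disk 7; 79 GB remain.
Put f13 (140 GB) in disk 4; 6 GB remain.
Put f14 (183 GB) in disk 8; 73 GB remain.
Put f15 (23 GB) in disk 2; 23 GB remain.
Put f16 (136 GB) in disk 9; 120 GB remain.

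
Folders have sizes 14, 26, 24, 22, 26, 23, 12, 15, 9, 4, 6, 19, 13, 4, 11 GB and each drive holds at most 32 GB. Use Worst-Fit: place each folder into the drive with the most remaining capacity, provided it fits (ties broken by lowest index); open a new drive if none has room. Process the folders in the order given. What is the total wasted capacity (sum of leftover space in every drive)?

drive 1: place 14 GB, 18 GB left
drive 2: place 26 GB, 6 GB left
drive 3: place 24 GB, 8 GB left
drive 4: place 22 GB, 10 GB left
drive 5: place 26 GB, 6 GB left
drive 6: place 23 GB, 9 GB left
drive 1: place 12 GB, 6 GB left
drive 7: place 15 GB, 17 GB left
drive 7: place 9 GB, 8 GB left
drive 4: place 4 GB, 6 GB left
drive 6: place 6 GB, 3 GB left
drive 8: place 19 GB, 13 GB left
drive 8: place 13 GB, 0 GB left
drive 3: place 4 GB, 4 GB left
drive 9: place 11 GB, 21 GB left
9 drives × 32 GB = 288 GB; used 228 GB; unused 60 GB.

60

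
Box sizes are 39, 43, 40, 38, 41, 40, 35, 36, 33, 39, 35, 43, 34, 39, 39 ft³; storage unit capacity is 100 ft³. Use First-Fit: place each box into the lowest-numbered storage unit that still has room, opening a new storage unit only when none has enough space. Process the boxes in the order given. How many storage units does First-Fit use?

8

39 ft³ → storage unit 1 (remaining 61 ft³)
43 ft³ → storage unit 1 (remaining 18 ft³)
40 ft³ → storage unit 2 (remaining 60 ft³)
38 ft³ → storage unit 2 (remaining 22 ft³)
41 ft³ → storage unit 3 (remaining 59 ft³)
40 ft³ → storage unit 3 (remaining 19 ft³)
35 ft³ → storage unit 4 (remaining 65 ft³)
36 ft³ → storage unit 4 (remaining 29 ft³)
33 ft³ → storage unit 5 (remaining 67 ft³)
39 ft³ → storage unit 5 (remaining 28 ft³)
35 ft³ → storage unit 6 (remaining 65 ft³)
43 ft³ → storage unit 6 (remaining 22 ft³)
34 ft³ → storage unit 7 (remaining 66 ft³)
39 ft³ → storage unit 7 (remaining 27 ft³)
39 ft³ → storage unit 8 (remaining 61 ft³)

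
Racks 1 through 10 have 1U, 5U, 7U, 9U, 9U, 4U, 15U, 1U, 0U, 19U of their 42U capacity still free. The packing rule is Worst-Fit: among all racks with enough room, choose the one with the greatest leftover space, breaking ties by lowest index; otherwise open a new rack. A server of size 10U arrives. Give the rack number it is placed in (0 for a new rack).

10

Racks with room: rack 7 (15U), rack 10 (19U).
Most room is rack 10 with 19U free.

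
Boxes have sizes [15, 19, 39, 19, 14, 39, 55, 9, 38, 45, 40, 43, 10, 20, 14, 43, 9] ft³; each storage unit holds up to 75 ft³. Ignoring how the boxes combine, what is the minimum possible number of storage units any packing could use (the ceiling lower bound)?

7 storage units

Total size = 15 + 19 + 39 + 19 + 14 + 39 + 55 + 9 + 38 + 45 + 40 + 43 + 10 + 20 + 14 + 43 + 9 = 471 ft³.
⌈471 / 75⌉ = 7.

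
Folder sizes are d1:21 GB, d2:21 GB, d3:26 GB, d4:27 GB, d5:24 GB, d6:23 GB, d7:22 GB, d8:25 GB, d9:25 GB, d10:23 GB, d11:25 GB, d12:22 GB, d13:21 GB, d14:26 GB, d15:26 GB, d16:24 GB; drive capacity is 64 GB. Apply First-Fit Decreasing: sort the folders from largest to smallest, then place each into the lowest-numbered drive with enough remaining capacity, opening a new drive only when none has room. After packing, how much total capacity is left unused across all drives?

131

Sorted descending: 27, 26, 26, 26, 25, 25, 25, 24, 24, 23, 23, 22, 22, 21, 21, 21.
27 GB → drive 1 (remaining 37 GB)
26 GB → drive 1 (remaining 11 GB)
26 GB → drive 2 (remaining 38 GB)
26 GB → drive 2 (remaining 12 GB)
25 GB → drive 3 (remaining 39 GB)
25 GB → drive 3 (remaining 14 GB)
25 GB → drive 4 (remaining 39 GB)
24 GB → drive 4 (remaining 15 GB)
24 GB → drive 5 (remaining 40 GB)
23 GB → drive 5 (remaining 17 GB)
23 GB → drive 6 (remaining 41 GB)
22 GB → drive 6 (remaining 19 GB)
22 GB → drive 7 (remaining 42 GB)
21 GB → drive 7 (remaining 21 GB)
21 GB → drive 7 (remaining 0 GB)
21 GB → drive 8 (remaining 43 GB)
8 drives × 64 GB = 512 GB; used 381 GB; unused 131 GB.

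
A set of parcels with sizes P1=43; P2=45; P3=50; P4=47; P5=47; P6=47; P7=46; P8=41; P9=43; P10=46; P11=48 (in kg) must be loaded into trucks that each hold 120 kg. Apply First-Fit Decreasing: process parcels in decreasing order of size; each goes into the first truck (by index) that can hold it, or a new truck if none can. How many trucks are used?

Sorted descending: 50, 48, 47, 47, 47, 46, 46, 45, 43, 43, 41.
truck 1: place 50 kg, 70 kg left
truck 1: place 48 kg, 22 kg left
truck 2: place 47 kg, 73 kg left
truck 2: place 47 kg, 26 kg left
truck 3: place 47 kg, 73 kg left
truck 3: place 46 kg, 27 kg left
truck 4: place 46 kg, 74 kg left
truck 4: place 45 kg, 29 kg left
truck 5: place 43 kg, 77 kg left
truck 5: place 43 kg, 34 kg left
truck 6: place 41 kg, 79 kg left
Final trucks: [50,48] [47,47] [47,46] [46,45] [43,43] [41].

6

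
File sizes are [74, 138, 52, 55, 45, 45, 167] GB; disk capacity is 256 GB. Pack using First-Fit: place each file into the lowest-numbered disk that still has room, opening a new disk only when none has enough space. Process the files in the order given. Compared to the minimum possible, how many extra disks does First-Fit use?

0

First-Fit: [74,138] [52,55,45,45] [167] → 3 disks.
Total size 576 GB; any packing needs at least ⌈576/256⌉ = 3 disks.
So 3 is already optimal.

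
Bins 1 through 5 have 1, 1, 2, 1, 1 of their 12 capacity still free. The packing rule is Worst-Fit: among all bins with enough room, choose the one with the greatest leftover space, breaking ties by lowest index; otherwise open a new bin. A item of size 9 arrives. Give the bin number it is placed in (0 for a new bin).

0

No bin has ≥ 9 free, so a new bin is opened.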